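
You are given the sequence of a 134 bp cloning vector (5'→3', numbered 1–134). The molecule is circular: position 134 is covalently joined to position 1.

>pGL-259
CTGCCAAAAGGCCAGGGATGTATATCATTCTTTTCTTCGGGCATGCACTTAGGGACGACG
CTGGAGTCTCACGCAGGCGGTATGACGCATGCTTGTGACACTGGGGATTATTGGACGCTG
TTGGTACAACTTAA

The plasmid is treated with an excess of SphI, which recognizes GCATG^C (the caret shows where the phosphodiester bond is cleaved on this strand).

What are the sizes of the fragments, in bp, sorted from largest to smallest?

SphI sites (GCATGC) start at positions 41, 87.
SphI cuts after base 5 of each site (before the last base), so after positions 45, 91.
Circular molecule, 2 cuts → 2 fragments:
  46–91 → 46 bp
  92–134 then 1–45 → 43 + 45 = 88 bp
Sorted largest to smallest: 88, 46 bp.

88, 46 bp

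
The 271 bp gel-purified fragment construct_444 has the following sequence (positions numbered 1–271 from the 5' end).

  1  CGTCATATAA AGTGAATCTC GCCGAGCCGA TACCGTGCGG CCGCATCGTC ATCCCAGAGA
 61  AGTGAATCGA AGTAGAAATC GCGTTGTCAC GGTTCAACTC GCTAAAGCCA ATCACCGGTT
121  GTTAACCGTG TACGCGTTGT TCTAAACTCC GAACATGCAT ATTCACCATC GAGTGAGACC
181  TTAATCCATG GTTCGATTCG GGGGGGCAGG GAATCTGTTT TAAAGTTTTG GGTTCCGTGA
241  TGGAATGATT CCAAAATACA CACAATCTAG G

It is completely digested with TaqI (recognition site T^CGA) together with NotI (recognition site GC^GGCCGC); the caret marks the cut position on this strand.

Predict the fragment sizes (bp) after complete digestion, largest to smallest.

102, 78, 38, 29, 24 bp

TaqI sites (TCGA) start at positions 67, 169, 193.
TaqI cuts after the first base of each site, so after positions 67, 169, 193.
The NotI site (GCGGCCGC) starts at position 37.
NotI cuts after base 2 of each site, so after position 38.
Combined cut positions: 38, 67, 169, 193.
Linear molecule, 4 cuts → 5 fragments:
  1–38 → 38 bp
  39–67 → 29 bp
  68–169 → 102 bp
  170–193 → 24 bp
  194–271 → 78 bp
Sorted largest to smallest: 102, 78, 38, 29, 24 bp.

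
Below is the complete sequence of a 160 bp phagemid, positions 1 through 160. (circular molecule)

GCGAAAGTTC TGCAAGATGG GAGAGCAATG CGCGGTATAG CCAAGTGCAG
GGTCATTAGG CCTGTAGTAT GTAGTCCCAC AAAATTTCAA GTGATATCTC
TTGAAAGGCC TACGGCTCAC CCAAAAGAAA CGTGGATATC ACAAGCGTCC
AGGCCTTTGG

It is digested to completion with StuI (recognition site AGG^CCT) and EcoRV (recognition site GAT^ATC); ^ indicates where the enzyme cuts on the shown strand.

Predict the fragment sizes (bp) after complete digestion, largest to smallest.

67, 35, 29, 16, 13 bp

StuI sites (AGGCCT) start at positions 58, 106, 151.
StuI cuts after base 3 of each site, so after positions 60, 108, 153.
EcoRV sites (GATATC) start at positions 93, 135.
EcoRV cuts after base 3 of each site, so after positions 95, 137.
Combined cut positions: 60, 95, 108, 137, 153.
Circular molecule, 5 cuts → 5 fragments:
  61–95 → 35 bp
  96–108 → 13 bp
  109–137 → 29 bp
  138–153 → 16 bp
  154–160 then 1–60 → 7 + 60 = 67 bp
Sorted largest to smallest: 67, 35, 29, 16, 13 bp.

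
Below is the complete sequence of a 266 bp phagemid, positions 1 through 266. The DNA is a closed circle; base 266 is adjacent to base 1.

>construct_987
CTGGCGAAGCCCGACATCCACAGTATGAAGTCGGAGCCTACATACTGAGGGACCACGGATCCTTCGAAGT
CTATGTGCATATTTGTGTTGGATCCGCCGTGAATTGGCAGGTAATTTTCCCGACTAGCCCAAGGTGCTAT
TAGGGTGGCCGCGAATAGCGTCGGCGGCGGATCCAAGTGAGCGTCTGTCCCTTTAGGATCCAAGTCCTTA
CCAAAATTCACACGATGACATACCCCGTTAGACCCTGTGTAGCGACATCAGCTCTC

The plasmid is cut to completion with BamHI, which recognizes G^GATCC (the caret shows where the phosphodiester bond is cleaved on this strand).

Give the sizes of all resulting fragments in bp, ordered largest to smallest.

127, 79, 33, 27 bp

BamHI sites (GGATCC) start at positions 57, 90, 169, 196.
BamHI cuts after the first base of each site, so after positions 57, 90, 169, 196.
Circular molecule, 4 cuts → 4 fragments:
  58–90 → 33 bp
  91–169 → 79 bp
  170–196 → 27 bp
  197–266 then 1–57 → 70 + 57 = 127 bp
Sorted largest to smallest: 127, 79, 33, 27 bp.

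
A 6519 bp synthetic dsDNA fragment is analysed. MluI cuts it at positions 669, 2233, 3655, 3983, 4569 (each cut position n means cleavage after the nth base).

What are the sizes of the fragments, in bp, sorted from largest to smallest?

1950, 1564, 1422, 669, 586, 328 bp

Linear molecule, 5 cuts → 6 fragments:
  669 − 0 = 669 bp
  2233 − 669 = 1564 bp
  3655 − 2233 = 1422 bp
  3983 − 3655 = 328 bp
  4569 − 3983 = 586 bp
  6519 − 4569 = 1950 bp
Sorted largest to smallest: 1950, 1564, 1422, 669, 586, 328 bp.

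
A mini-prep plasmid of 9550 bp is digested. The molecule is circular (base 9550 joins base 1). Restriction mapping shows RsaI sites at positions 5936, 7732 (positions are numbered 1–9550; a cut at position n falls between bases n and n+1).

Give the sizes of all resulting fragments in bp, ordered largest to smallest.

Circular molecule, 2 cuts → 2 fragments:
  7732 − 5936 = 1796 bp
  wrap: 9550 − 7732 + 5936 = 7754 bp
Sorted largest to smallest: 7754, 1796 bp.

7754, 1796 bp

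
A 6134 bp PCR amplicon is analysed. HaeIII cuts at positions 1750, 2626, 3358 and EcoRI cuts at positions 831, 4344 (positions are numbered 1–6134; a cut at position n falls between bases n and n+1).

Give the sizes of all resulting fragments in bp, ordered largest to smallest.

Combined cut positions (sorted): 831, 1750, 2626, 3358, 4344.
Linear molecule, 5 cuts → 6 fragments:
  831 − 0 = 831 bp
  1750 − 831 = 919 bp
  2626 − 1750 = 876 bp
  3358 − 2626 = 732 bp
  4344 − 3358 = 986 bp
  6134 − 4344 = 1790 bp
Sorted largest to smallest: 1790, 986, 919, 876, 831, 732 bp.

1790, 986, 919, 876, 831, 732 bp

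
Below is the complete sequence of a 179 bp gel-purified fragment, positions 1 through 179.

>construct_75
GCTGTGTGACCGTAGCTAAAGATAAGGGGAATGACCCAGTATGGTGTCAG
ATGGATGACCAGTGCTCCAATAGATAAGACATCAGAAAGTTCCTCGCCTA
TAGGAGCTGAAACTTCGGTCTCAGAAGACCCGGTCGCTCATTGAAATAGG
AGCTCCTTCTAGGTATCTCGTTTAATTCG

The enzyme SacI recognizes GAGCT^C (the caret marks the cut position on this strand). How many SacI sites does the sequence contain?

1

GAGCTC occurs starting at position 150.
SacI cuts at 1 site.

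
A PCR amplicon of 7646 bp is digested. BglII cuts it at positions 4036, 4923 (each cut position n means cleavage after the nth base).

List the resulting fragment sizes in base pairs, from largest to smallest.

Linear molecule, 2 cuts → 3 fragments:
  4036 − 0 = 4036 bp
  4923 − 4036 = 887 bp
  7646 − 4923 = 2723 bp
Sorted largest to smallest: 4036, 2723, 887 bp.

4036, 2723, 887 bp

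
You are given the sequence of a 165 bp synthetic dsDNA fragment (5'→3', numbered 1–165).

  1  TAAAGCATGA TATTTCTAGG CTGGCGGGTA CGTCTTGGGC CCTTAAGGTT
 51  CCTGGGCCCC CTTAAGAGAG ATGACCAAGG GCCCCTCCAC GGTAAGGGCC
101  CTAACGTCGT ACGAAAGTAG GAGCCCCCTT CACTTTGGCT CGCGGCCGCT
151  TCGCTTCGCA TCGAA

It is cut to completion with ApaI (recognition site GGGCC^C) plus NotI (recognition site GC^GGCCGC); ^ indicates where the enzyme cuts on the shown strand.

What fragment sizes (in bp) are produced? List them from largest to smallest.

ApaI sites (GGGCCC) start at positions 37, 54, 79, 96.
ApaI cuts after base 5 of each site (before the last base), so after positions 41, 58, 83, 100.
The NotI site (GCGGCCGC) starts at position 142.
NotI cuts after base 2 of each site, so after position 143.
Combined cut positions: 41, 58, 83, 100, 143.
Linear molecule, 5 cuts → 6 fragments:
  1–41 → 41 bp
  42–58 → 17 bp
  59–83 → 25 bp
  84–100 → 17 bp
  101–143 → 43 bp
  144–165 → 22 bp
Sorted largest to smallest: 43, 41, 25, 22, 17, 17 bp.

43, 41, 25, 22, 17, 17 bp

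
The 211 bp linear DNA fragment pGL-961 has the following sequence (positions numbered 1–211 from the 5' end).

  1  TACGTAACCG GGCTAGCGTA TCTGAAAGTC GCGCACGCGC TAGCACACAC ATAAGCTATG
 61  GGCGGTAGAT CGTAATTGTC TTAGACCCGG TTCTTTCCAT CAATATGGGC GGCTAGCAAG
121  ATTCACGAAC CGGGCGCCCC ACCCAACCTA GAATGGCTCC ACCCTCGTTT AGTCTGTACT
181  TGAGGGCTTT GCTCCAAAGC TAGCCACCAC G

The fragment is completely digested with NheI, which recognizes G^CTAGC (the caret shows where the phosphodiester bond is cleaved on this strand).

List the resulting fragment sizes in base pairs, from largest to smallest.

NheI sites (GCTAGC) start at positions 12, 39, 112, 199.
NheI cuts after the first base of each site, so after positions 12, 39, 112, 199.
Linear molecule, 4 cuts → 5 fragments:
  1–12 → 12 bp
  13–39 → 27 bp
  40–112 → 73 bp
  113–199 → 87 bp
  200–211 → 12 bp
Sorted largest to smallest: 87, 73, 27, 12, 12 bp.

87, 73, 27, 12, 12 bp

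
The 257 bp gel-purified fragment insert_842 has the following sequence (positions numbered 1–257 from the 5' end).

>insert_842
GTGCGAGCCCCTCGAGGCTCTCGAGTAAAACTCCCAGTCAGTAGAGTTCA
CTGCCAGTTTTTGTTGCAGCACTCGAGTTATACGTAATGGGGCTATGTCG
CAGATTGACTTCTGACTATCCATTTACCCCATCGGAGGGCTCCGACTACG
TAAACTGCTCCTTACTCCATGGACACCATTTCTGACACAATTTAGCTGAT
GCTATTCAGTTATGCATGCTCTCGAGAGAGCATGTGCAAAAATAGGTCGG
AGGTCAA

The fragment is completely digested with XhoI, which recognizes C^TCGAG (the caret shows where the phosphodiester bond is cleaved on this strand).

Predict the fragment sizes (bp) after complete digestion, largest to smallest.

XhoI sites (CTCGAG) start at positions 11, 20, 72, 221.
XhoI cuts after the first base of each site, so after positions 11, 20, 72, 221.
Linear molecule, 4 cuts → 5 fragments:
  1–11 → 11 bp
  12–20 → 9 bp
  21–72 → 52 bp
  73–221 → 149 bp
  222–257 → 36 bp
Sorted largest to smallest: 149, 52, 36, 11, 9 bp.

149, 52, 36, 11, 9 bp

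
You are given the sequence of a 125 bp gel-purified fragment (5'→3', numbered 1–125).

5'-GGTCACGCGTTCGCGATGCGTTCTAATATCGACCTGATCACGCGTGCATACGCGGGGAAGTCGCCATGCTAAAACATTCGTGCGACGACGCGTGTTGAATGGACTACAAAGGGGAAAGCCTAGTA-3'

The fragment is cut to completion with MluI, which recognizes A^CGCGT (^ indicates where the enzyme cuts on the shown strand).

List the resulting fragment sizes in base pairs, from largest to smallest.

48, 37, 35, 5 bp

MluI sites (ACGCGT) start at positions 5, 40, 88.
MluI cuts after the first base of each site, so after positions 5, 40, 88.
Linear molecule, 3 cuts → 4 fragments:
  1–5 → 5 bp
  6–40 → 35 bp
  41–88 → 48 bp
  89–125 → 37 bp
Sorted largest to smallest: 48, 37, 35, 5 bp.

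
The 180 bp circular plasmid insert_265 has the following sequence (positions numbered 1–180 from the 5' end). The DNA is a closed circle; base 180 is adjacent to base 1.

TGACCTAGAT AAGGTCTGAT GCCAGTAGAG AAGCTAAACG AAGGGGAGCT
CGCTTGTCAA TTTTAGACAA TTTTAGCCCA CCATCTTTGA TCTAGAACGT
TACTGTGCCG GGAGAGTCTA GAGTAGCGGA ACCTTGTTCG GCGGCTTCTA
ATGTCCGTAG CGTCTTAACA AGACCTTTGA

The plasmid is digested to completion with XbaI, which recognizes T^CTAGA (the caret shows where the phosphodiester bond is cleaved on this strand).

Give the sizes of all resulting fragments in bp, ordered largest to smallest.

XbaI sites (TCTAGA) start at positions 91, 117.
XbaI cuts after the first base of each site, so after positions 91, 117.
Circular molecule, 2 cuts → 2 fragments:
  92–117 → 26 bp
  118–180 then 1–91 → 63 + 91 = 154 bp
Sorted largest to smallest: 154, 26 bp.

154, 26 bp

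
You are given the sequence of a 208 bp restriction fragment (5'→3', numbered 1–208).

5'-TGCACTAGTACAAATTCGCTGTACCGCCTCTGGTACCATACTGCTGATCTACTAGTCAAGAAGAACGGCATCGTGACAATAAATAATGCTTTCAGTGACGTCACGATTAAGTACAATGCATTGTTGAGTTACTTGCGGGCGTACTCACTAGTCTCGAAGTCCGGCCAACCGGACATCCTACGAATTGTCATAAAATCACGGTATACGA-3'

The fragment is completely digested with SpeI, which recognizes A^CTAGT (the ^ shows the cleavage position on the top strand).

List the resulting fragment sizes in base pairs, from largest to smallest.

SpeI sites (ACTAGT) start at positions 4, 51, 147.
SpeI cuts after the first base of each site, so after positions 4, 51, 147.
Linear molecule, 3 cuts → 4 fragments:
  1–4 → 4 bp
  5–51 → 47 bp
  52–147 → 96 bp
  148–208 → 61 bp
Sorted largest to smallest: 96, 61, 47, 4 bp.

96, 61, 47, 4 bp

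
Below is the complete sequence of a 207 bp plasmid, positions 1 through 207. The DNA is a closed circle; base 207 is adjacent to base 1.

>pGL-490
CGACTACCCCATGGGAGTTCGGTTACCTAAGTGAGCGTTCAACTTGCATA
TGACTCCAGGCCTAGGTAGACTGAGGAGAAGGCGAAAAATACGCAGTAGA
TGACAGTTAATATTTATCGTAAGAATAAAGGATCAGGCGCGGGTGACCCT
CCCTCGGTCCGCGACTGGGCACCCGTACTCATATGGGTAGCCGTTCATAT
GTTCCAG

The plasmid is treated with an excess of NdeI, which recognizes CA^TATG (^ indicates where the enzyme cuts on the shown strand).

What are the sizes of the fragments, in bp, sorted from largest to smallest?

133, 58, 16 bp

NdeI sites (CATATG) start at positions 47, 180, 196.
NdeI cuts after base 2 of each site, so after positions 48, 181, 197.
Circular molecule, 3 cuts → 3 fragments:
  49–181 → 133 bp
  182–197 → 16 bp
  198–207 then 1–48 → 10 + 48 = 58 bp
Sorted largest to smallest: 133, 58, 16 bp.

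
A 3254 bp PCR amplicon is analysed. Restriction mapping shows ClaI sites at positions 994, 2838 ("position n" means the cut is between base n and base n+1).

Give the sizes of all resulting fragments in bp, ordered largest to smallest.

1844, 994, 416 bp

Linear molecule, 2 cuts → 3 fragments:
  994 − 0 = 994 bp
  2838 − 994 = 1844 bp
  3254 − 2838 = 416 bp
Sorted largest to smallest: 1844, 994, 416 bp.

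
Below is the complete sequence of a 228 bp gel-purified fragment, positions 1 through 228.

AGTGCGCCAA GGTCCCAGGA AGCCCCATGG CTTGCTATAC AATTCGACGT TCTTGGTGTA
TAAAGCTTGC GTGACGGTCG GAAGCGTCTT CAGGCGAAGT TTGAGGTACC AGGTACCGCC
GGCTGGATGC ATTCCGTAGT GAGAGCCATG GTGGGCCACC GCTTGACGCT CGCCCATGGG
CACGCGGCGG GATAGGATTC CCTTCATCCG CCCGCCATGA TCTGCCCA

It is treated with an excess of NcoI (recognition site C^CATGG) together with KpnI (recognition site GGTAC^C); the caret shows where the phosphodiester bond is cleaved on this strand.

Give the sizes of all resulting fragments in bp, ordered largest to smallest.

NcoI sites (CCATGG) start at positions 25, 146, 174.
NcoI cuts after the first base of each site, so after positions 25, 146, 174.
KpnI sites (GGTACC) start at positions 105, 112.
KpnI cuts after base 5 of each site (before the last base), so after positions 109, 116.
Combined cut positions: 25, 109, 116, 146, 174.
Linear molecule, 5 cuts → 6 fragments:
  1–25 → 25 bp
  26–109 → 84 bp
  110–116 → 7 bp
  117–146 → 30 bp
  147–174 → 28 bp
  175–228 → 54 bp
Sorted largest to smallest: 84, 54, 30, 28, 25, 7 bp.

84, 54, 30, 28, 25, 7 bp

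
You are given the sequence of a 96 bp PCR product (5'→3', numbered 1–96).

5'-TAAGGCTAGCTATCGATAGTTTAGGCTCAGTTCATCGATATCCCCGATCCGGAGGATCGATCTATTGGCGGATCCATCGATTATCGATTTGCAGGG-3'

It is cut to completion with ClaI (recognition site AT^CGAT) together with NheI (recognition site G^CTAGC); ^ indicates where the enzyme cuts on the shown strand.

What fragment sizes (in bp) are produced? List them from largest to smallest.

22, 22, 20, 12, 8, 7, 5 bp

ClaI sites (ATCGAT) start at positions 12, 34, 56, 76, 83.
ClaI cuts after base 2 of each site, so after positions 13, 35, 57, 77, 84.
The NheI site (GCTAGC) starts at position 5.
NheI cuts after the first base of each site, so after position 5.
Combined cut positions: 5, 13, 35, 57, 77, 84.
Linear molecule, 6 cuts → 7 fragments:
  1–5 → 5 bp
  6–13 → 8 bp
  14–35 → 22 bp
  36–57 → 22 bp
  58–77 → 20 bp
  78–84 → 7 bp
  85–96 → 12 bp
Sorted largest to smallest: 22, 22, 20, 12, 8, 7, 5 bp.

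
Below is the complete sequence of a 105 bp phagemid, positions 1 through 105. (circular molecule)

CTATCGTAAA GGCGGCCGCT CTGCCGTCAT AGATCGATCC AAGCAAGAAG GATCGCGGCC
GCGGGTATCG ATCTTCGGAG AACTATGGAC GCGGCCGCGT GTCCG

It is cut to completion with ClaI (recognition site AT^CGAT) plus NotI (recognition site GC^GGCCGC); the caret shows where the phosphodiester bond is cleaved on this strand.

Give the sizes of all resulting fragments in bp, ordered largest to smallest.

26, 24, 22, 21, 12 bp

ClaI sites (ATCGAT) start at positions 33, 67.
ClaI cuts after base 2 of each site, so after positions 34, 68.
NotI sites (GCGGCCGC) start at positions 12, 55, 91.
NotI cuts after base 2 of each site, so after positions 13, 56, 92.
Combined cut positions: 13, 34, 56, 68, 92.
Circular molecule, 5 cuts → 5 fragments:
  14–34 → 21 bp
  35–56 → 22 bp
  57–68 → 12 bp
  69–92 → 24 bp
  93–105 then 1–13 → 13 + 13 = 26 bp
Sorted largest to smallest: 26, 24, 22, 21, 12 bp.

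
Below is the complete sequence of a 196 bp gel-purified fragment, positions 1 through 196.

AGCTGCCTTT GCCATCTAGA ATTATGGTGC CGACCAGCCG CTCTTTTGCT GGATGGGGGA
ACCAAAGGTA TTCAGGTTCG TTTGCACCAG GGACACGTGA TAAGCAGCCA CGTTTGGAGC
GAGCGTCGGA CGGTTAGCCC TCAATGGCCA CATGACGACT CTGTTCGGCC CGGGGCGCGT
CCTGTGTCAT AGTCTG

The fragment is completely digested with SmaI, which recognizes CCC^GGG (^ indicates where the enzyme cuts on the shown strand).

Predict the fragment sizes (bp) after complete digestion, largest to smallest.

The SmaI site (CCCGGG) starts at position 169.
SmaI cuts after base 3 of each site, so after position 171.
Linear molecule, 1 cut → 2 fragments:
  1–171 → 171 bp
  172–196 → 25 bp
Sorted largest to smallest: 171, 25 bp.

171, 25 bp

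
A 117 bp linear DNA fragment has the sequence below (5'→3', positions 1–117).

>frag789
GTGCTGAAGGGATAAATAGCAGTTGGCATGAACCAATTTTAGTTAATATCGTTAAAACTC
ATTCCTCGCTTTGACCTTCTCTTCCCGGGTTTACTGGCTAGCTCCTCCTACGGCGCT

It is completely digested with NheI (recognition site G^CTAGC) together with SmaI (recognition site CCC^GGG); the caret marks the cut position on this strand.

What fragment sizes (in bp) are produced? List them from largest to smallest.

The NheI site (GCTAGC) starts at position 97.
NheI cuts after the first base of each site, so after position 97.
The SmaI site (CCCGGG) starts at position 84.
SmaI cuts after base 3 of each site, so after position 86.
Combined cut positions: 86, 97.
Linear molecule, 2 cuts → 3 fragments:
  1–86 → 86 bp
  87–97 → 11 bp
  98–117 → 20 bp
Sorted largest to smallest: 86, 20, 11 bp.

86, 20, 11 bp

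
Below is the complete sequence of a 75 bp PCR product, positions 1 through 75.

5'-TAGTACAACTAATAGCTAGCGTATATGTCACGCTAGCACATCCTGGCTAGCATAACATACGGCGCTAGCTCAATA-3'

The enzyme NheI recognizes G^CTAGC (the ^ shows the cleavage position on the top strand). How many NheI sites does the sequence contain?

4

GCTAGC occurs starting at positions 15, 32, 46, 64.
NheI cuts at 4 sites.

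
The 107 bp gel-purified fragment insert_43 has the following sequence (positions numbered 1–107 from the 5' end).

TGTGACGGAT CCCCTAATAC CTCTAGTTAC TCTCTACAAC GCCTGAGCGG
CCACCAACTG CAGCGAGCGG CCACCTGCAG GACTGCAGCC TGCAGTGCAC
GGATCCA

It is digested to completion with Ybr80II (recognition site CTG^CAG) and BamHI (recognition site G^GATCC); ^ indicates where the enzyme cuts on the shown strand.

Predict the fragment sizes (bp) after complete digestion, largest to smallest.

Ybr80II sites (CTGCAG) start at positions 58, 75, 83, 90.
Ybr80II cuts after base 3 of each site, so after positions 60, 77, 85, 92.
BamHI sites (GGATCC) start at positions 7, 101.
BamHI cuts after the first base of each site, so after positions 7, 101.
Combined cut positions: 7, 60, 77, 85, 92, 101.
Linear molecule, 6 cuts → 7 fragments:
  1–7 → 7 bp
  8–60 → 53 bp
  61–77 → 17 bp
  78–85 → 8 bp
  86–92 → 7 bp
  93–101 → 9 bp
  102–107 → 6 bp
Sorted largest to smallest: 53, 17, 9, 8, 7, 7, 6 bp.

53, 17, 9, 8, 7, 7, 6 bp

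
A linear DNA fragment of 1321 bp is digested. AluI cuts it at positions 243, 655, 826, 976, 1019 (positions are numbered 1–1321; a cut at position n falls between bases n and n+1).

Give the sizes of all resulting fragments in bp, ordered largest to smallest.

412, 302, 243, 171, 150, 43 bp

Linear molecule, 5 cuts → 6 fragments:
  243 − 0 = 243 bp
  655 − 243 = 412 bp
  826 − 655 = 171 bp
  976 − 826 = 150 bp
  1019 − 976 = 43 bp
  1321 − 1019 = 302 bp
Sorted largest to smallest: 412, 302, 243, 171, 150, 43 bp.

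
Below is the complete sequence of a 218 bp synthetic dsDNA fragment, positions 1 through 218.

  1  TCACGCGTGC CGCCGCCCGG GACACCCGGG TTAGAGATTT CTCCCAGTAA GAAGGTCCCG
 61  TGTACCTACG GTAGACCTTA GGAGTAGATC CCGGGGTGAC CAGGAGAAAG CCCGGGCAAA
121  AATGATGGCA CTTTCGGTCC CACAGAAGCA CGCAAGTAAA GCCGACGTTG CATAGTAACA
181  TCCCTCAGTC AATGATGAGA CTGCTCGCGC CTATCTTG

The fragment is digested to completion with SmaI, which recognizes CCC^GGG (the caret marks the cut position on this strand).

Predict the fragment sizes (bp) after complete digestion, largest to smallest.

105, 65, 21, 18, 9 bp

SmaI sites (CCCGGG) start at positions 16, 25, 90, 111.
SmaI cuts after base 3 of each site, so after positions 18, 27, 92, 113.
Linear molecule, 4 cuts → 5 fragments:
  1–18 → 18 bp
  19–27 → 9 bp
  28–92 → 65 bp
  93–113 → 21 bp
  114–218 → 105 bp
Sorted largest to smallest: 105, 65, 21, 18, 9 bp.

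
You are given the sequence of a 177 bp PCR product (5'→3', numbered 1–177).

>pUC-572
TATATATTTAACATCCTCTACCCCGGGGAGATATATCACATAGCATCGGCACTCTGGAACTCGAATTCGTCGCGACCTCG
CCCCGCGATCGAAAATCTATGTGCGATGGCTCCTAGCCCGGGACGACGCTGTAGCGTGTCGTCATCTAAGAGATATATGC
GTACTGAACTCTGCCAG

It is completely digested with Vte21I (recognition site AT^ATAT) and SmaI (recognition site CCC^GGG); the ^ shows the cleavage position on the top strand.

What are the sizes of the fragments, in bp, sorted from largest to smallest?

87, 35, 23, 21, 8, 3 bp

Vte21I sites (ATATAT) start at positions 2, 31, 153.
Vte21I cuts after base 2 of each site, so after positions 3, 32, 154.
SmaI sites (CCCGGG) start at positions 22, 117.
SmaI cuts after base 3 of each site, so after positions 24, 119.
Combined cut positions: 3, 24, 32, 119, 154.
Linear molecule, 5 cuts → 6 fragments:
  1–3 → 3 bp
  4–24 → 21 bp
  25–32 → 8 bp
  33–119 → 87 bp
  120–154 → 35 bp
  155–177 → 23 bp
Sorted largest to smallest: 87, 35, 23, 21, 8, 3 bp.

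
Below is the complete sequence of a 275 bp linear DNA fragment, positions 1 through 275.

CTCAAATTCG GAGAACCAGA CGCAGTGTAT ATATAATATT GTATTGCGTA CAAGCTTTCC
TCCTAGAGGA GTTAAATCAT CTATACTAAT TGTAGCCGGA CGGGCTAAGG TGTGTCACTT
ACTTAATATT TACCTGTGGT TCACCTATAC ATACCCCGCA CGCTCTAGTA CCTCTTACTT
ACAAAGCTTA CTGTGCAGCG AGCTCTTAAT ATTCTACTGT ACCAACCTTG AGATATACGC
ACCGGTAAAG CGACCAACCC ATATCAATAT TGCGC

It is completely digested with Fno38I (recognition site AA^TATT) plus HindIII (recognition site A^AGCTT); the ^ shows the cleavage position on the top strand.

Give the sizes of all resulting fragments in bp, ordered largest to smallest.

74, 58, 58, 36, 25, 16, 8 bp

Fno38I sites (AATATT) start at positions 35, 125, 208, 266.
Fno38I cuts after base 2 of each site, so after positions 36, 126, 209, 267.
HindIII sites (AAGCTT) start at positions 52, 184.
HindIII cuts after the first base of each site, so after positions 52, 184.
Combined cut positions: 36, 52, 126, 184, 209, 267.
Linear molecule, 6 cuts → 7 fragments:
  1–36 → 36 bp
  37–52 → 16 bp
  53–126 → 74 bp
  127–184 → 58 bp
  185–209 → 25 bp
  210–267 → 58 bp
  268–275 → 8 bp
Sorted largest to smallest: 74, 58, 58, 36, 25, 16, 8 bp.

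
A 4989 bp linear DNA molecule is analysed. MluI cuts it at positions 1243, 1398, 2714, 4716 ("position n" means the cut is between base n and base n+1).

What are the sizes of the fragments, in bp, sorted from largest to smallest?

2002, 1316, 1243, 273, 155 bp

Linear molecule, 4 cuts → 5 fragments:
  1243 − 0 = 1243 bp
  1398 − 1243 = 155 bp
  2714 − 1398 = 1316 bp
  4716 − 2714 = 2002 bp
  4989 − 4716 = 273 bp
Sorted largest to smallest: 2002, 1316, 1243, 273, 155 bp.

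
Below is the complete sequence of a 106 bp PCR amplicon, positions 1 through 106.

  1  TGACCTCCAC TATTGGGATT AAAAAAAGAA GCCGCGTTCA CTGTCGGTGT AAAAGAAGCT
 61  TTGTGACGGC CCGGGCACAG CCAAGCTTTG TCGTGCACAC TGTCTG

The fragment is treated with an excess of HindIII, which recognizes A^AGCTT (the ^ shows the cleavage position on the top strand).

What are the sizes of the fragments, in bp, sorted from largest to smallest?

HindIII sites (AAGCTT) start at positions 56, 83.
HindIII cuts after the first base of each site, so after positions 56, 83.
Linear molecule, 2 cuts → 3 fragments:
  1–56 → 56 bp
  57–83 → 27 bp
  84–106 → 23 bp
Sorted largest to smallest: 56, 27, 23 bp.

56, 27, 23 bp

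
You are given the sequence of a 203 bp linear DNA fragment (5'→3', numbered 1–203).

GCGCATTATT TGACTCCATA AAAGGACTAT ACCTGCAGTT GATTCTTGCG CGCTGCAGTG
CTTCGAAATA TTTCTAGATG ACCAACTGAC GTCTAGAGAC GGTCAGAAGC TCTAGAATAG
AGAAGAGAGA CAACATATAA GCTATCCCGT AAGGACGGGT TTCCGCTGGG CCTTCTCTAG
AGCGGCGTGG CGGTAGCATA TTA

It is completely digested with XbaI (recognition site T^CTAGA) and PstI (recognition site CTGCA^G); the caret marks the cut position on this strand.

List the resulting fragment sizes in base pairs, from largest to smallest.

65, 37, 27, 20, 19, 19, 16 bp

XbaI sites (TCTAGA) start at positions 73, 92, 111, 176.
XbaI cuts after the first base of each site, so after positions 73, 92, 111, 176.
PstI sites (CTGCAG) start at positions 33, 53.
PstI cuts after base 5 of each site (before the last base), so after positions 37, 57.
Combined cut positions: 37, 57, 73, 92, 111, 176.
Linear molecule, 6 cuts → 7 fragments:
  1–37 → 37 bp
  38–57 → 20 bp
  58–73 → 16 bp
  74–92 → 19 bp
  93–111 → 19 bp
  112–176 → 65 bp
  177–203 → 27 bp
Sorted largest to smallest: 65, 37, 27, 20, 19, 19, 16 bp.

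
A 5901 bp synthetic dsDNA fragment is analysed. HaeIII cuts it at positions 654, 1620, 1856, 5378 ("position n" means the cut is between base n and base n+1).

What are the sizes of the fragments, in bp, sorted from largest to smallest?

Linear molecule, 4 cuts → 5 fragments:
  654 − 0 = 654 bp
  1620 − 654 = 966 bp
  1856 − 1620 = 236 bp
  5378 − 1856 = 3522 bp
  5901 − 5378 = 523 bp
Sorted largest to smallest: 3522, 966, 654, 523, 236 bp.

3522, 966, 654, 523, 236 bp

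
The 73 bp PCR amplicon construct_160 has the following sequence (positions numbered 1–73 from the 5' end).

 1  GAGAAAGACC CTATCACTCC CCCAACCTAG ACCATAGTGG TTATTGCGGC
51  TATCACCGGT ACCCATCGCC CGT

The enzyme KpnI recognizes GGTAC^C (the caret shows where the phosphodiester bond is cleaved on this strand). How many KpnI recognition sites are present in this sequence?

1

GGTACC occurs starting at position 58.
KpnI cuts at 1 site.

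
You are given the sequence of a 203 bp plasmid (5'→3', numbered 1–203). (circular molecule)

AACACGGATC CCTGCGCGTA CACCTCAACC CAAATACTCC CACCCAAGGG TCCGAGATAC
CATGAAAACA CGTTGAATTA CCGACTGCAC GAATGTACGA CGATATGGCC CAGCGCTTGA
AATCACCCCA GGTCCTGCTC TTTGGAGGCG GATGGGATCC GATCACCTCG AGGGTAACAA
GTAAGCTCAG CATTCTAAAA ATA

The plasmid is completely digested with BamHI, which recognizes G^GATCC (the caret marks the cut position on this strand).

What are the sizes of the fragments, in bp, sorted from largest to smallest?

BamHI sites (GGATCC) start at positions 6, 155.
BamHI cuts after the first base of each site, so after positions 6, 155.
Circular molecule, 2 cuts → 2 fragments:
  7–155 → 149 bp
  156–203 then 1–6 → 48 + 6 = 54 bp
Sorted largest to smallest: 149, 54 bp.

149, 54 bp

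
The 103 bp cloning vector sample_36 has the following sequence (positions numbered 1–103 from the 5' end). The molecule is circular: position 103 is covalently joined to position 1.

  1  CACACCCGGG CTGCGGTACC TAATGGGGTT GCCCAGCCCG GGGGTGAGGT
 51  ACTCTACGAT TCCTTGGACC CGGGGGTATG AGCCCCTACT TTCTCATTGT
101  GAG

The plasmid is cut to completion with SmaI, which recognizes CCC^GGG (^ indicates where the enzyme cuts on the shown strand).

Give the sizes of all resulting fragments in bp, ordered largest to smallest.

SmaI sites (CCCGGG) start at positions 5, 37, 69.
SmaI cuts after base 3 of each site, so after positions 7, 39, 71.
Circular molecule, 3 cuts → 3 fragments:
  8–39 → 32 bp
  40–71 → 32 bp
  72–103 then 1–7 → 32 + 7 = 39 bp
Sorted largest to smallest: 39, 32, 32 bp.

39, 32, 32 bp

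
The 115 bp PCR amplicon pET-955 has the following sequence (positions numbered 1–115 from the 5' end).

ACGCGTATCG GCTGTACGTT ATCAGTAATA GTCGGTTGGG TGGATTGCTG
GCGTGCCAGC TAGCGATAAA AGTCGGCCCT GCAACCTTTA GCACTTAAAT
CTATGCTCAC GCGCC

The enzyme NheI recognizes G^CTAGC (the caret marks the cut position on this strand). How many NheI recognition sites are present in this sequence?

GCTAGC occurs starting at position 59.
NheI cuts at 1 site.

1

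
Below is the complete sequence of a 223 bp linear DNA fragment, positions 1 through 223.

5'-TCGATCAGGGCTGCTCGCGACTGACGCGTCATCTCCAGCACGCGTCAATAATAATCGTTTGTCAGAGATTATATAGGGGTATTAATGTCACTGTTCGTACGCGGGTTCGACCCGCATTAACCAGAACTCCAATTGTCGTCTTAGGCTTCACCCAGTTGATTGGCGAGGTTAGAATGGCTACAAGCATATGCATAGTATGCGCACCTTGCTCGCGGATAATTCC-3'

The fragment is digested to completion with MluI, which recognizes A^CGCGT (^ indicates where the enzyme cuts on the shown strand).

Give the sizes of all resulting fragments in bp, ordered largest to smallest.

MluI sites (ACGCGT) start at positions 24, 40.
MluI cuts after the first base of each site, so after positions 24, 40.
Linear molecule, 2 cuts → 3 fragments:
  1–24 → 24 bp
  25–40 → 16 bp
  41–223 → 183 bp
Sorted largest to smallest: 183, 24, 16 bp.

183, 24, 16 bp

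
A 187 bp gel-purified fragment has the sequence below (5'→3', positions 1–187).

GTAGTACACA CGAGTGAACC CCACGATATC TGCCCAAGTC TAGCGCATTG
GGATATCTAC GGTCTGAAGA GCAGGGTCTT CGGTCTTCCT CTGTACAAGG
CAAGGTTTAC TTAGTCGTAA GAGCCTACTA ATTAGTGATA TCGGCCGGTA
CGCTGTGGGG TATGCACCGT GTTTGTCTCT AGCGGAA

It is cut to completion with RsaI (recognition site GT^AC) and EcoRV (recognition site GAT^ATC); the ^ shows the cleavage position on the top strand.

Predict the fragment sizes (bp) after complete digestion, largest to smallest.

45, 40, 38, 27, 22, 10, 5 bp

RsaI sites (GTAC) start at positions 4, 93, 148.
RsaI cuts after base 2 of each site, so after positions 5, 94, 149.
EcoRV sites (GATATC) start at positions 25, 52, 137.
EcoRV cuts after base 3 of each site, so after positions 27, 54, 139.
Combined cut positions: 5, 27, 54, 94, 139, 149.
Linear molecule, 6 cuts → 7 fragments:
  1–5 → 5 bp
  6–27 → 22 bp
  28–54 → 27 bp
  55–94 → 40 bp
  95–139 → 45 bp
  140–149 → 10 bp
  150–187 → 38 bp
Sorted largest to smallest: 45, 40, 38, 27, 22, 10, 5 bp.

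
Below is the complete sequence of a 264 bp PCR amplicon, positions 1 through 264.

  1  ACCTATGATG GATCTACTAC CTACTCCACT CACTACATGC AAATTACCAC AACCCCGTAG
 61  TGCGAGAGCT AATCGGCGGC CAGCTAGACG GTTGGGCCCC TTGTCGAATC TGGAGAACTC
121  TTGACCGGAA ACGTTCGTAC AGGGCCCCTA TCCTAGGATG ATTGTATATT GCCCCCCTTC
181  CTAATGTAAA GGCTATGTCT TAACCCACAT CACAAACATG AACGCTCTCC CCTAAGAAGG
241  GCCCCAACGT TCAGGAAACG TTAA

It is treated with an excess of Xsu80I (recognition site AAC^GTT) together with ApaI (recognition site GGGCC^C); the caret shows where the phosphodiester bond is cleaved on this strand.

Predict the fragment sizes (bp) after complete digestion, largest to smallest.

Xsu80I sites (AACGTT) start at positions 130, 246, 257.
Xsu80I cuts after base 3 of each site, so after positions 132, 248, 259.
ApaI sites (GGGCCC) start at positions 94, 142, 239.
ApaI cuts after base 5 of each site (before the last base), so after positions 98, 146, 243.
Combined cut positions: 98, 132, 146, 243, 248, 259.
Linear molecule, 6 cuts → 7 fragments:
  1–98 → 98 bp
  99–132 → 34 bp
  133–146 → 14 bp
  147–243 → 97 bp
  244–248 → 5 bp
  249–259 → 11 bp
  260–264 → 5 bp
Sorted largest to smallest: 98, 97, 34, 14, 11, 5, 5 bp.

98, 97, 34, 14, 11, 5, 5 bp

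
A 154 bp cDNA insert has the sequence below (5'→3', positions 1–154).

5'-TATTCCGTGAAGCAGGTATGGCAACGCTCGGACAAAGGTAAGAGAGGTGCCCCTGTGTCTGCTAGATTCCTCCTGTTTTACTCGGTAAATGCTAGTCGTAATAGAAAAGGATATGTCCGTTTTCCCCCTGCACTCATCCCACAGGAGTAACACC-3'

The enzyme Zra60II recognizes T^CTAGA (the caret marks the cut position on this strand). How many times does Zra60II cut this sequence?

No occurrence of TCTAGA is present in the sequence.
Zra60II does not cut: 0 sites.

0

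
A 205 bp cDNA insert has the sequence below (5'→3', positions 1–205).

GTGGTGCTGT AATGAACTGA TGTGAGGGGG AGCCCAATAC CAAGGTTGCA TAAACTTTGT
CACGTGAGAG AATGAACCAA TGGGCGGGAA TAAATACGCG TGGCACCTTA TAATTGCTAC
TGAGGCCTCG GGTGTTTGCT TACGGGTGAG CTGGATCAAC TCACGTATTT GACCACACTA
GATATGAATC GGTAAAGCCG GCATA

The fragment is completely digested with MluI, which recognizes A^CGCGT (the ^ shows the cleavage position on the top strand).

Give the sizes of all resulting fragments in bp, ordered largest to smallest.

109, 96 bp

The MluI site (ACGCGT) starts at position 96.
MluI cuts after the first base of each site, so after position 96.
Linear molecule, 1 cut → 2 fragments:
  1–96 → 96 bp
  97–205 → 109 bp
Sorted largest to smallest: 109, 96 bp.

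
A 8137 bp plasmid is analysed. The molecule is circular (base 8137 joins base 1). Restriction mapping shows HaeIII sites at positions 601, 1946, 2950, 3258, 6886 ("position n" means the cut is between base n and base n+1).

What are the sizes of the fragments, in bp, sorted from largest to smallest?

3628, 1852, 1345, 1004, 308 bp

Circular molecule, 5 cuts → 5 fragments:
  1946 − 601 = 1345 bp
  2950 − 1946 = 1004 bp
  3258 − 2950 = 308 bp
  6886 − 3258 = 3628 bp
  wrap: 8137 − 6886 + 601 = 1852 bp
Sorted largest to smallest: 3628, 1852, 1345, 1004, 308 bp.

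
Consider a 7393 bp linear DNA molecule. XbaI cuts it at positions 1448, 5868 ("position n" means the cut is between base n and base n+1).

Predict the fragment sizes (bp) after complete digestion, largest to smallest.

4420, 1525, 1448 bp

Linear molecule, 2 cuts → 3 fragments:
  1448 − 0 = 1448 bp
  5868 − 1448 = 4420 bp
  7393 − 5868 = 1525 bp
Sorted largest to smallest: 4420, 1525, 1448 bp.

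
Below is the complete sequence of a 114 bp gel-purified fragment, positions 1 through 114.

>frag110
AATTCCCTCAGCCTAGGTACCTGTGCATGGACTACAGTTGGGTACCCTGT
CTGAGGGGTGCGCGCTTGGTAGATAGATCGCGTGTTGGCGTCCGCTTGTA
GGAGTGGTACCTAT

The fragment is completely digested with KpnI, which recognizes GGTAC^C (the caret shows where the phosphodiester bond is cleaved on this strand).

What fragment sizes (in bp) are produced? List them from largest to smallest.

65, 25, 20, 4 bp

KpnI sites (GGTACC) start at positions 16, 41, 106.
KpnI cuts after base 5 of each site (before the last base), so after positions 20, 45, 110.
Linear molecule, 3 cuts → 4 fragments:
  1–20 → 20 bp
  21–45 → 25 bp
  46–110 → 65 bp
  111–114 → 4 bp
Sorted largest to smallest: 65, 25, 20, 4 bp.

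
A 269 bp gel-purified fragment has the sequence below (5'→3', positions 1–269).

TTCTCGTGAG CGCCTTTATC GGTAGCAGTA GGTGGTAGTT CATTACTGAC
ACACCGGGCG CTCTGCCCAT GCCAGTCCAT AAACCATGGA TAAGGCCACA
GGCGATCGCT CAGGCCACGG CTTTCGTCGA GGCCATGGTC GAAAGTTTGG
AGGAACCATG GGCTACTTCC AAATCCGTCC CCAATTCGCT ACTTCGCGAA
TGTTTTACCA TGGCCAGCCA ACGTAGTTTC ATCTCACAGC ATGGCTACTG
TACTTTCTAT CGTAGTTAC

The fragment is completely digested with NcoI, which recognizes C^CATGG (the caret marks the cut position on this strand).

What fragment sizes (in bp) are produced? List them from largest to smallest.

84, 61, 52, 49, 23 bp

NcoI sites (CCATGG) start at positions 84, 133, 156, 208.
NcoI cuts after the first base of each site, so after positions 84, 133, 156, 208.
Linear molecule, 4 cuts → 5 fragments:
  1–84 → 84 bp
  85–133 → 49 bp
  134–156 → 23 bp
  157–208 → 52 bp
  209–269 → 61 bp
Sorted largest to smallest: 84, 61, 52, 49, 23 bp.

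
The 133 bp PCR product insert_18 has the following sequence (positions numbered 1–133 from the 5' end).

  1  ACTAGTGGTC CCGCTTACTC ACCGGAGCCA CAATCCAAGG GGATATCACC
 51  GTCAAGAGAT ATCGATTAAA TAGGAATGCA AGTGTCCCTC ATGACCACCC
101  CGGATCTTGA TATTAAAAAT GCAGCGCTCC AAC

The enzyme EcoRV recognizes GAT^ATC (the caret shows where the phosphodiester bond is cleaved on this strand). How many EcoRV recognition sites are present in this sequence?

2

GATATC occurs starting at positions 42, 58.
EcoRV cuts at 2 sites.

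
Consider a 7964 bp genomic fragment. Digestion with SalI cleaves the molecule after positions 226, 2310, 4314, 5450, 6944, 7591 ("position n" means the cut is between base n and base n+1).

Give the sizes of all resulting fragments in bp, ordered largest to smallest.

Linear molecule, 6 cuts → 7 fragments:
  226 − 0 = 226 bp
  2310 − 226 = 2084 bp
  4314 − 2310 = 2004 bp
  5450 − 4314 = 1136 bp
  6944 − 5450 = 1494 bp
  7591 − 6944 = 647 bp
  7964 − 7591 = 373 bp
Sorted largest to smallest: 2084, 2004, 1494, 1136, 647, 373, 226 bp.

2084, 2004, 1494, 1136, 647, 373, 226 bp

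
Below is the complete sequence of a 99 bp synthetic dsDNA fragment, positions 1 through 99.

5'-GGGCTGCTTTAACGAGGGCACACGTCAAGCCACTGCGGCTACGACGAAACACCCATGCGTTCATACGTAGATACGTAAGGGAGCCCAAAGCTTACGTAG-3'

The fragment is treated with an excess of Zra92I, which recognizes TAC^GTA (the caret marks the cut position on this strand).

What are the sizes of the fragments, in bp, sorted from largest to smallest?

66, 21, 8, 4 bp

Zra92I sites (TACGTA) start at positions 64, 72, 93.
Zra92I cuts after base 3 of each site, so after positions 66, 74, 95.
Linear molecule, 3 cuts → 4 fragments:
  1–66 → 66 bp
  67–74 → 8 bp
  75–95 → 21 bp
  96–99 → 4 bp
Sorted largest to smallest: 66, 21, 8, 4 bp.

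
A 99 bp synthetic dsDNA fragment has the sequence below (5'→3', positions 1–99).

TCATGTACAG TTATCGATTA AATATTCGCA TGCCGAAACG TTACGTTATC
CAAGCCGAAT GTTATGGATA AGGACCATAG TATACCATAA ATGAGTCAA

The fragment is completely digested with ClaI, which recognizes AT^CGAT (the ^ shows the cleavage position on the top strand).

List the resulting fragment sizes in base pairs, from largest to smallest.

85, 14 bp

The ClaI site (ATCGAT) starts at position 13.
ClaI cuts after base 2 of each site, so after position 14.
Linear molecule, 1 cut → 2 fragments:
  1–14 → 14 bp
  15–99 → 85 bp
Sorted largest to smallest: 85, 14 bp.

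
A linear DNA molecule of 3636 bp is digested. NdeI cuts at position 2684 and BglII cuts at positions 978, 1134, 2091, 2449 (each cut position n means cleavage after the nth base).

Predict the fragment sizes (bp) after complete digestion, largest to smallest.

978, 957, 952, 358, 235, 156 bp

Combined cut positions (sorted): 978, 1134, 2091, 2449, 2684.
Linear molecule, 5 cuts → 6 fragments:
  978 − 0 = 978 bp
  1134 − 978 = 156 bp
  2091 − 1134 = 957 bp
  2449 − 2091 = 358 bp
  2684 − 2449 = 235 bp
  3636 − 2684 = 952 bp
Sorted largest to smallest: 978, 957, 952, 358, 235, 156 bp.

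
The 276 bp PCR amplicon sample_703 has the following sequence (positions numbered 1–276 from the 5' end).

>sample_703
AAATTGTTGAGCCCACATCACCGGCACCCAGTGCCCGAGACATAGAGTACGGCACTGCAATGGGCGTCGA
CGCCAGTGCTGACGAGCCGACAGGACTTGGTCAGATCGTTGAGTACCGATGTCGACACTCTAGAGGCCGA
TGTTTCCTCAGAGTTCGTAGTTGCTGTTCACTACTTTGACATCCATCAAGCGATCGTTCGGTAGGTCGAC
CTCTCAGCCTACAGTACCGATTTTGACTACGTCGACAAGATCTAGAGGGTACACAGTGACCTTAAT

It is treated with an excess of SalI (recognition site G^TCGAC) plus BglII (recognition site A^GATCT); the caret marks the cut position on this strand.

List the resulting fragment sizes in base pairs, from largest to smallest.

84, 66, 55, 36, 28, 7 bp

SalI sites (GTCGAC) start at positions 66, 121, 205, 241.
SalI cuts after the first base of each site, so after positions 66, 121, 205, 241.
The BglII site (AGATCT) starts at position 248.
BglII cuts after the first base of each site, so after position 248.
Combined cut positions: 66, 121, 205, 241, 248.
Linear molecule, 5 cuts → 6 fragments:
  1–66 → 66 bp
  67–121 → 55 bp
  122–205 → 84 bp
  206–241 → 36 bp
  242–248 → 7 bp
  249–276 → 28 bp
Sorted largest to smallest: 84, 66, 55, 36, 28, 7 bp.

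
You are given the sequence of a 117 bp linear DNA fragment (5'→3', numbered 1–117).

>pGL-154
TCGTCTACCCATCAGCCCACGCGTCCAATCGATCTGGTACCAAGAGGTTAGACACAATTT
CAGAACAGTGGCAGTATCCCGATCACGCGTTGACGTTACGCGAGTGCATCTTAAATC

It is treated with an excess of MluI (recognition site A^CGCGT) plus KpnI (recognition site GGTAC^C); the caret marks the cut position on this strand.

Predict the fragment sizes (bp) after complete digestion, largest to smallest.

45, 32, 21, 19 bp

MluI sites (ACGCGT) start at positions 19, 85.
MluI cuts after the first base of each site, so after positions 19, 85.
The KpnI site (GGTACC) starts at position 36.
KpnI cuts after base 5 of each site (before the last base), so after position 40.
Combined cut positions: 19, 40, 85.
Linear molecule, 3 cuts → 4 fragments:
  1–19 → 19 bp
  20–40 → 21 bp
  41–85 → 45 bp
  86–117 → 32 bp
Sorted largest to smallest: 45, 32, 21, 19 bp.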